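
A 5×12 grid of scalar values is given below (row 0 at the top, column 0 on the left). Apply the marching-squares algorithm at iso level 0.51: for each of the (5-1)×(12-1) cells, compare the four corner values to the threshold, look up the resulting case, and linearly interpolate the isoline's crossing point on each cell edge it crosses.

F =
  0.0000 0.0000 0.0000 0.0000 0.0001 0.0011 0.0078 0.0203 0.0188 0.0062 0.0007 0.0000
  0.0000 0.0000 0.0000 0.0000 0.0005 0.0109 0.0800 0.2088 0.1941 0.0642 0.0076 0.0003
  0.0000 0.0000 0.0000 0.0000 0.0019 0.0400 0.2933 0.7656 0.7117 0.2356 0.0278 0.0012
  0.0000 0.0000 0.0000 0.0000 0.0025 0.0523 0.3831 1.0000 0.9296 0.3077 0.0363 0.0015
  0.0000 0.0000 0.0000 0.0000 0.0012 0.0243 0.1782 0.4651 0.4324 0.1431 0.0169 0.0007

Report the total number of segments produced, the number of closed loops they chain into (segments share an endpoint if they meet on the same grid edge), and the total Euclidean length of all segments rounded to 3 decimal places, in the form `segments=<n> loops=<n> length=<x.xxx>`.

cell (1,6): code 0100 → (1.541,7.000)–(2.000,6.459)
cell (1,7): code 1100 → (1.610,8.000)–(1.541,7.000)
cell (1,8): code 1000 → (2.000,8.424)–(1.610,8.000)
cell (2,6): code 0110 → (2.000,6.459)–(3.000,6.206)
cell (2,8): code 1001 → (3.000,8.675)–(2.000,8.424)
cell (3,6): code 0010 → (3.000,6.206)–(3.916,7.000)
cell (3,7): code 0011 → (3.916,7.000)–(3.844,8.000)
cell (3,8): code 0001 → (3.844,8.000)–(3.000,8.675)
total: 8 segments, chained into 1 closed loop(s), length Σ = 7.645782

segments=8 loops=1 length=7.646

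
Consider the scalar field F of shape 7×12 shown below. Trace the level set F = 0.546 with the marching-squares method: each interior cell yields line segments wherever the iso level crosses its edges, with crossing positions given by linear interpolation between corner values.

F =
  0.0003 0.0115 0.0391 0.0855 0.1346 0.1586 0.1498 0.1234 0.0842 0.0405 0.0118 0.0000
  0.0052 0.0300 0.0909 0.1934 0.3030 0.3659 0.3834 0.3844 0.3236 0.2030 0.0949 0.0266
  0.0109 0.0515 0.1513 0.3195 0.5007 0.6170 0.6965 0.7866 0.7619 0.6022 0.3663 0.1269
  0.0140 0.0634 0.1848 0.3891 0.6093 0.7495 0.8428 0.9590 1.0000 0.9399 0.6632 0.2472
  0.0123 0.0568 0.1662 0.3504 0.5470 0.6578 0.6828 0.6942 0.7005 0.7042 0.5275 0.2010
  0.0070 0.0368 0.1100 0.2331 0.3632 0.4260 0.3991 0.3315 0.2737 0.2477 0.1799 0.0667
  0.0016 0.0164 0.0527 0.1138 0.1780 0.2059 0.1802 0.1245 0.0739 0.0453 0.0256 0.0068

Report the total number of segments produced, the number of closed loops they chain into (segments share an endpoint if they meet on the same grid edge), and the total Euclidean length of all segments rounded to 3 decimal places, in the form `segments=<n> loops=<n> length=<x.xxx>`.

cell (1,4): code 0100 → (1.717,5.000)–(2.000,4.390)
cell (1,5): code 1100 → (1.519,6.000)–(1.717,5.000)
cell (1,6): code 1100 → (1.402,7.000)–(1.519,6.000)
cell (1,7): code 1100 → (1.507,8.000)–(1.402,7.000)
cell (1,8): code 1100 → (1.859,9.000)–(1.507,8.000)
cell (1,9): code 1000 → (2.000,9.238)–(1.859,9.000)
cell (2,3): code 0100 → (2.417,4.000)–(3.000,3.713)
cell (2,4): code 1110 → (2.000,4.390)–(2.417,4.000)
cell (2,9): code 1101 → (2.605,10.000)–(2.000,9.238)
cell (2,10): code 1000 → (3.000,10.282)–(2.605,10.000)
cell (3,3): code 0110 → (3.000,3.713)–(4.000,3.995)
cell (3,9): code 1011 → (4.000,9.895)–(3.864,10.000)
cell (3,10): code 0001 → (3.864,10.000)–(3.000,10.282)
cell (4,3): code 0010 → (4.000,3.995)–(4.005,4.000)
cell (4,4): code 0011 → (4.005,4.000)–(4.482,5.000)
cell (4,5): code 0011 → (4.482,5.000)–(4.482,6.000)
cell (4,6): code 0011 → (4.482,6.000)–(4.409,7.000)
cell (4,7): code 0011 → (4.409,7.000)–(4.362,8.000)
cell (4,8): code 0011 → (4.362,8.000)–(4.347,9.000)
cell (4,9): code 0001 → (4.347,9.000)–(4.000,9.895)
total: 20 segments, chained into 1 closed loop(s), length Σ = 15.918701

segments=20 loops=1 length=15.919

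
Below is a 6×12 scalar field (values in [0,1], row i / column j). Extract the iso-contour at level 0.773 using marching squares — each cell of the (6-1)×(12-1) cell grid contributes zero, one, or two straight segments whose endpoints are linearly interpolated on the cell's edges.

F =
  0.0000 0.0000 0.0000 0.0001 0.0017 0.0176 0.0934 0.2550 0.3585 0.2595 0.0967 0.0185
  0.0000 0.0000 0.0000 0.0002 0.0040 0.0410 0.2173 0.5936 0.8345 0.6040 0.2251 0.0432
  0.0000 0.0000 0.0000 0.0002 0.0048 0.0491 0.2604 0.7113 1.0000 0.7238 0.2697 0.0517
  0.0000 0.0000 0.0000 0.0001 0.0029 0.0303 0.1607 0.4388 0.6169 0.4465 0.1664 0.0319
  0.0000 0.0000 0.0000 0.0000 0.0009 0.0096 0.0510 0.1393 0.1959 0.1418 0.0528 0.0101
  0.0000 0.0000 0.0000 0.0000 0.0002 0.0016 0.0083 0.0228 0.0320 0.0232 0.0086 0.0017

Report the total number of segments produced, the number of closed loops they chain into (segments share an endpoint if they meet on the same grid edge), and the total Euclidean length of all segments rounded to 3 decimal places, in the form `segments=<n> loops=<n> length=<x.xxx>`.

segments=6 loops=1 length=4.856

cell (0,7): code 0100 → (0.871,8.000)–(1.000,7.745)
cell (0,8): code 1000 → (1.000,8.267)–(0.871,8.000)
cell (1,7): code 0110 → (1.000,7.745)–(2.000,7.214)
cell (1,8): code 1001 → (2.000,8.822)–(1.000,8.267)
cell (2,7): code 0010 → (2.000,7.214)–(2.593,8.000)
cell (2,8): code 0001 → (2.593,8.000)–(2.000,8.822)
total: 6 segments, chained into 1 closed loop(s), length Σ = 4.856268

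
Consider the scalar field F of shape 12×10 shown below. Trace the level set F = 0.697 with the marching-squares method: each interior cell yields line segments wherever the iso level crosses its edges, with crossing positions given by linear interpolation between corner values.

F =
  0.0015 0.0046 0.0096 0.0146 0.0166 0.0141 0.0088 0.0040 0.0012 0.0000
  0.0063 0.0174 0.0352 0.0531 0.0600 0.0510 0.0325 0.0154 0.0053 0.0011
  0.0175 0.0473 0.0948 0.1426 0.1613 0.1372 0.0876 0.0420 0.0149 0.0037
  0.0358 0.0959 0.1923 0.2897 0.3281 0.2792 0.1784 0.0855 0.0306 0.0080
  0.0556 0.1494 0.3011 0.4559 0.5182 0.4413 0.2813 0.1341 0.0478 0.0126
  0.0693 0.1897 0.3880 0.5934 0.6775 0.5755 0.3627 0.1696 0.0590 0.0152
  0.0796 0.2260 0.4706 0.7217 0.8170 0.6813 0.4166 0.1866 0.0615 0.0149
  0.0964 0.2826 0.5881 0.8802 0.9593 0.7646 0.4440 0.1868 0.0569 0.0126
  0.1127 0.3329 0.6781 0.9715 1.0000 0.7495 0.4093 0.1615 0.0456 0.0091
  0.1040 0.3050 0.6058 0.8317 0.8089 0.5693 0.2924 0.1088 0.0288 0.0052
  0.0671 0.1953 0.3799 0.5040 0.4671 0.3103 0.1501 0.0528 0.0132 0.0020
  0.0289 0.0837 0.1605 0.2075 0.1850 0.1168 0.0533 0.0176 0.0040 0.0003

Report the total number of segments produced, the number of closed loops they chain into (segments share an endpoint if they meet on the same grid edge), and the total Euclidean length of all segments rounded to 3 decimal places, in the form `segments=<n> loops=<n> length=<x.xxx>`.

segments=14 loops=1 length=11.462

cell (5,2): code 0100 → (5.807,3.000)–(6.000,2.902)
cell (5,3): code 1100 → (5.140,4.000)–(5.807,3.000)
cell (5,4): code 1000 → (6.000,4.884)–(5.140,4.000)
cell (6,2): code 0110 → (6.000,2.902)–(7.000,2.373)
cell (6,4): code 1101 → (6.188,5.000)–(6.000,4.884)
cell (6,5): code 1000 → (7.000,5.211)–(6.188,5.000)
cell (7,2): code 0110 → (7.000,2.373)–(8.000,2.064)
cell (7,5): code 1001 → (8.000,5.154)–(7.000,5.211)
cell (8,2): code 0110 → (8.000,2.064)–(9.000,2.404)
cell (8,4): code 1011 → (9.000,4.467)–(8.291,5.000)
cell (8,5): code 0001 → (8.291,5.000)–(8.000,5.154)
cell (9,2): code 0010 → (9.000,2.404)–(9.411,3.000)
cell (9,3): code 0011 → (9.411,3.000)–(9.327,4.000)
cell (9,4): code 0001 → (9.327,4.000)–(9.000,4.467)
total: 14 segments, chained into 1 closed loop(s), length Σ = 11.461670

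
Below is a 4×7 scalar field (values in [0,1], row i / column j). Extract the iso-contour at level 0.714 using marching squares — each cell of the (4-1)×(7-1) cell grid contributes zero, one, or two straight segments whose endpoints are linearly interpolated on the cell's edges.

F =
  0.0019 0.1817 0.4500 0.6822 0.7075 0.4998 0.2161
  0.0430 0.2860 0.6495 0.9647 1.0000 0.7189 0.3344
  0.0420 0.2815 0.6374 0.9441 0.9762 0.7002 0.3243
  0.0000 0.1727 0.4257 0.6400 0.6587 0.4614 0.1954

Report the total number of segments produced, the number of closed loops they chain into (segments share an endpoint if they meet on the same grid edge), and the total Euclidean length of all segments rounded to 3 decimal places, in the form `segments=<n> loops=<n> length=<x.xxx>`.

cell (0,2): code 0100 → (0.113,3.000)–(1.000,2.205)
cell (0,3): code 1100 → (0.022,4.000)–(0.113,3.000)
cell (0,4): code 1100 → (0.978,5.000)–(0.022,4.000)
cell (0,5): code 1000 → (1.000,5.013)–(0.978,5.000)
cell (1,2): code 0110 → (1.000,2.205)–(2.000,2.250)
cell (1,4): code 1011 → (2.000,4.950)–(1.262,5.000)
cell (1,5): code 0001 → (1.262,5.000)–(1.000,5.013)
cell (2,2): code 0010 → (2.000,2.250)–(2.757,3.000)
cell (2,3): code 0011 → (2.757,3.000)–(2.826,4.000)
cell (2,4): code 0001 → (2.826,4.000)–(2.000,4.950)
total: 10 segments, chained into 1 closed loop(s), length Σ = 8.934284

segments=10 loops=1 length=8.934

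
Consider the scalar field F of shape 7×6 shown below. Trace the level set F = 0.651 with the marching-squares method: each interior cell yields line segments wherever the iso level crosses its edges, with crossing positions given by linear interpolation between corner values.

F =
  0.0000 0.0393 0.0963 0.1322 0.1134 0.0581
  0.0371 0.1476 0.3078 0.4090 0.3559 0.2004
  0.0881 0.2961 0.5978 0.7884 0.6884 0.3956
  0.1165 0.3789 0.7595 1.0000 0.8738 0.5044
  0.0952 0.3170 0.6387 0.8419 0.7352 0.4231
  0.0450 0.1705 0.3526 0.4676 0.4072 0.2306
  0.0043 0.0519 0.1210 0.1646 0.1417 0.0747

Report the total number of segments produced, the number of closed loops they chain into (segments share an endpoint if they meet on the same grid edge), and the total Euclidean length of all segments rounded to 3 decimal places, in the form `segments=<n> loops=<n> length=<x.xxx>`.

cell (1,2): code 0100 → (1.638,3.000)–(2.000,2.279)
cell (1,3): code 1100 → (1.888,4.000)–(1.638,3.000)
cell (1,4): code 1000 → (2.000,4.128)–(1.888,4.000)
cell (2,1): code 0100 → (2.329,2.000)–(3.000,1.715)
cell (2,2): code 1110 → (2.000,2.279)–(2.329,2.000)
cell (2,4): code 1001 → (3.000,4.603)–(2.000,4.128)
cell (3,1): code 0010 → (3.000,1.715)–(3.898,2.000)
cell (3,2): code 0111 → (3.898,2.000)–(4.000,2.061)
cell (3,4): code 1001 → (4.000,4.270)–(3.000,4.603)
cell (4,2): code 0010 → (4.000,2.061)–(4.510,3.000)
cell (4,3): code 0011 → (4.510,3.000)–(4.257,4.000)
cell (4,4): code 0001 → (4.257,4.000)–(4.000,4.270)
total: 12 segments, chained into 1 closed loop(s), length Σ = 8.863236

segments=12 loops=1 length=8.863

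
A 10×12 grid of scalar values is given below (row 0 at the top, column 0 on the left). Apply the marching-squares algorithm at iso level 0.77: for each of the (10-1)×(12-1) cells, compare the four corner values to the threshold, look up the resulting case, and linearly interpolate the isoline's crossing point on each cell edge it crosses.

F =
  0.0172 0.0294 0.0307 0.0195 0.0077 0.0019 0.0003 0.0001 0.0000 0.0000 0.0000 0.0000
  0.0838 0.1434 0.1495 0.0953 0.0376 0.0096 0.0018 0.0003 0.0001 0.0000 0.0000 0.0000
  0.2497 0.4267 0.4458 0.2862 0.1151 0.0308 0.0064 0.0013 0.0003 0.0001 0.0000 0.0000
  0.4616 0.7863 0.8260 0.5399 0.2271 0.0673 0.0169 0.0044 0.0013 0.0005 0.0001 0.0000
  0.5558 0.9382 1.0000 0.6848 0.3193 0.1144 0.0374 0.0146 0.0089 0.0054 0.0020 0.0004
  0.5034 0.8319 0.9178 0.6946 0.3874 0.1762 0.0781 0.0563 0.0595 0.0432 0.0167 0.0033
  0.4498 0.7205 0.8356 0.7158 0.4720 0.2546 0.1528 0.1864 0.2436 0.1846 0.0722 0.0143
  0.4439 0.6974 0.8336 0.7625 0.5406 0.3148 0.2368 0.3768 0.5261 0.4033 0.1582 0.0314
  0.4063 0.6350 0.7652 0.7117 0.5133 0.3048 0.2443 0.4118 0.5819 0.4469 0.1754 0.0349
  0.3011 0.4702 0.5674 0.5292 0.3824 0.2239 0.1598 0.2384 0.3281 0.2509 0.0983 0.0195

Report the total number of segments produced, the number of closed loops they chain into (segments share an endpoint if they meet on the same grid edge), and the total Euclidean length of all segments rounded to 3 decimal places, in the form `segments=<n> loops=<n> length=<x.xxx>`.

cell (2,0): code 0100 → (2.955,1.000)–(3.000,0.950)
cell (2,1): code 1100 → (2.853,2.000)–(2.955,1.000)
cell (2,2): code 1000 → (3.000,2.196)–(2.853,2.000)
cell (3,0): code 0110 → (3.000,0.950)–(4.000,0.560)
cell (3,2): code 1001 → (4.000,2.730)–(3.000,2.196)
cell (4,0): code 0110 → (4.000,0.560)–(5.000,0.812)
cell (4,2): code 1001 → (5.000,2.662)–(4.000,2.730)
cell (5,0): code 0010 → (5.000,0.812)–(5.556,1.000)
cell (5,1): code 0111 → (5.556,1.000)–(6.000,1.430)
cell (5,2): code 1001 → (6.000,2.548)–(5.000,2.662)
cell (6,1): code 0110 → (6.000,1.430)–(7.000,1.533)
cell (6,2): code 1001 → (7.000,2.895)–(6.000,2.548)
cell (7,1): code 0010 → (7.000,1.533)–(7.930,2.000)
cell (7,2): code 0001 → (7.930,2.000)–(7.000,2.895)
total: 14 segments, chained into 1 closed loop(s), length Σ = 12.164206

segments=14 loops=1 length=12.164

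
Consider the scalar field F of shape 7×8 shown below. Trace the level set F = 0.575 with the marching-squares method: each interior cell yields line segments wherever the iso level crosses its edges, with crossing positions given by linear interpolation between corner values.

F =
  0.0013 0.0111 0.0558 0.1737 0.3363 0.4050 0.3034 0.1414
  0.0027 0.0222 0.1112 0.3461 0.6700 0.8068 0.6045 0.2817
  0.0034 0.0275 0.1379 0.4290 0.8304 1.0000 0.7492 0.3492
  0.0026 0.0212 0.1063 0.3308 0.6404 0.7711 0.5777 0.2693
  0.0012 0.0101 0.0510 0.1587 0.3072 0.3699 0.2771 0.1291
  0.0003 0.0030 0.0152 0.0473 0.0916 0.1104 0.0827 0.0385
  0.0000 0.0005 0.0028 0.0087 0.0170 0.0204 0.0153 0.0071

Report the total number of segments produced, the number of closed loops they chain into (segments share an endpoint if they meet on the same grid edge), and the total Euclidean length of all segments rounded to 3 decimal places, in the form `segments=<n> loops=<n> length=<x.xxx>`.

segments=12 loops=1 length=9.434

cell (0,3): code 0100 → (0.715,4.000)–(1.000,3.707)
cell (0,4): code 1100 → (0.423,5.000)–(0.715,4.000)
cell (0,5): code 1100 → (0.902,6.000)–(0.423,5.000)
cell (0,6): code 1000 → (1.000,6.091)–(0.902,6.000)
cell (1,3): code 0110 → (1.000,3.707)–(2.000,3.364)
cell (1,6): code 1001 → (2.000,6.436)–(1.000,6.091)
cell (2,3): code 0110 → (2.000,3.364)–(3.000,3.789)
cell (2,6): code 1001 → (3.000,6.009)–(2.000,6.436)
cell (3,3): code 0010 → (3.000,3.789)–(3.196,4.000)
cell (3,4): code 0011 → (3.196,4.000)–(3.489,5.000)
cell (3,5): code 0011 → (3.489,5.000)–(3.009,6.000)
cell (3,6): code 0001 → (3.009,6.000)–(3.000,6.009)
total: 12 segments, chained into 1 closed loop(s), length Σ = 9.433821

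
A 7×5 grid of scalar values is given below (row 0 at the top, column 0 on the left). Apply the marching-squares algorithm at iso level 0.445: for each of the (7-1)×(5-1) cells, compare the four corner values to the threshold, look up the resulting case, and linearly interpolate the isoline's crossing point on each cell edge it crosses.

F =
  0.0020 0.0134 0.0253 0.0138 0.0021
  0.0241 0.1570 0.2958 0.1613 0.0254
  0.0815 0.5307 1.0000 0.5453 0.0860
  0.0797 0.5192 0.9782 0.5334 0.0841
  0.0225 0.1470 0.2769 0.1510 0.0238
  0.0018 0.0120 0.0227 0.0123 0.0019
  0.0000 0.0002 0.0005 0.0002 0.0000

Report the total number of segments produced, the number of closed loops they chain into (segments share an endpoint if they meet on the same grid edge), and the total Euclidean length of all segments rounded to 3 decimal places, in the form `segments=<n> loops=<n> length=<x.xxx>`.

segments=10 loops=1 length=7.758

cell (1,0): code 0100 → (1.771,1.000)–(2.000,0.809)
cell (1,1): code 1100 → (1.212,2.000)–(1.771,1.000)
cell (1,2): code 1100 → (1.739,3.000)–(1.212,2.000)
cell (1,3): code 1000 → (2.000,3.218)–(1.739,3.000)
cell (2,0): code 0110 → (2.000,0.809)–(3.000,0.831)
cell (2,3): code 1001 → (3.000,3.197)–(2.000,3.218)
cell (3,0): code 0010 → (3.000,0.831)–(3.199,1.000)
cell (3,1): code 0011 → (3.199,1.000)–(3.760,2.000)
cell (3,2): code 0011 → (3.760,2.000)–(3.231,3.000)
cell (3,3): code 0001 → (3.231,3.000)–(3.000,3.197)
total: 10 segments, chained into 1 closed loop(s), length Σ = 7.757869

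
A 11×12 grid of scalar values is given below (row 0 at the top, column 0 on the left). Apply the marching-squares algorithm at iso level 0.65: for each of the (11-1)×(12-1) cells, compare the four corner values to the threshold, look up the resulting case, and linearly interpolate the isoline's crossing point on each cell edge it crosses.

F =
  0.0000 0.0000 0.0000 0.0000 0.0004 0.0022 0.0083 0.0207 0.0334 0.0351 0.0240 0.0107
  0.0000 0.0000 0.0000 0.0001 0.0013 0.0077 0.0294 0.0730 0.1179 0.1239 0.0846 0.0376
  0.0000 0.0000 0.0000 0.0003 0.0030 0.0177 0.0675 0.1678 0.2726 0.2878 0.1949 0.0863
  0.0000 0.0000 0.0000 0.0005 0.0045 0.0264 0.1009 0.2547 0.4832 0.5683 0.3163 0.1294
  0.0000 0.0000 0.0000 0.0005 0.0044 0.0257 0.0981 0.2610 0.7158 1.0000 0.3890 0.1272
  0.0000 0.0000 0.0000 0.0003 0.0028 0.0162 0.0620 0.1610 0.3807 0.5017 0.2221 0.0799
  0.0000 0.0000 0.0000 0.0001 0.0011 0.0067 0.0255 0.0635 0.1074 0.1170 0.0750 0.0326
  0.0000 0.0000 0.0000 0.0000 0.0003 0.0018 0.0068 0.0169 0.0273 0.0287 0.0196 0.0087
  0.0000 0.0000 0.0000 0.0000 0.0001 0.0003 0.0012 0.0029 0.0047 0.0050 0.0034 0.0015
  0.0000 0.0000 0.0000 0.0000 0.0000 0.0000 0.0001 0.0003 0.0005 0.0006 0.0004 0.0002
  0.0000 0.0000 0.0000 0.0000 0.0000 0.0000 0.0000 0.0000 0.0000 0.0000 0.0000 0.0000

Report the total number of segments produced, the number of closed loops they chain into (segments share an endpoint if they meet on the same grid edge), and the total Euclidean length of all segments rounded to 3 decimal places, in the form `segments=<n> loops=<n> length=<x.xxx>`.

cell (3,7): code 0100 → (3.717,8.000)–(4.000,7.855)
cell (3,8): code 1100 → (3.189,9.000)–(3.717,8.000)
cell (3,9): code 1000 → (4.000,9.573)–(3.189,9.000)
cell (4,7): code 0010 → (4.000,7.855)–(4.196,8.000)
cell (4,8): code 0011 → (4.196,8.000)–(4.702,9.000)
cell (4,9): code 0001 → (4.702,9.000)–(4.000,9.573)
total: 6 segments, chained into 1 closed loop(s), length Σ = 4.712209

segments=6 loops=1 length=4.712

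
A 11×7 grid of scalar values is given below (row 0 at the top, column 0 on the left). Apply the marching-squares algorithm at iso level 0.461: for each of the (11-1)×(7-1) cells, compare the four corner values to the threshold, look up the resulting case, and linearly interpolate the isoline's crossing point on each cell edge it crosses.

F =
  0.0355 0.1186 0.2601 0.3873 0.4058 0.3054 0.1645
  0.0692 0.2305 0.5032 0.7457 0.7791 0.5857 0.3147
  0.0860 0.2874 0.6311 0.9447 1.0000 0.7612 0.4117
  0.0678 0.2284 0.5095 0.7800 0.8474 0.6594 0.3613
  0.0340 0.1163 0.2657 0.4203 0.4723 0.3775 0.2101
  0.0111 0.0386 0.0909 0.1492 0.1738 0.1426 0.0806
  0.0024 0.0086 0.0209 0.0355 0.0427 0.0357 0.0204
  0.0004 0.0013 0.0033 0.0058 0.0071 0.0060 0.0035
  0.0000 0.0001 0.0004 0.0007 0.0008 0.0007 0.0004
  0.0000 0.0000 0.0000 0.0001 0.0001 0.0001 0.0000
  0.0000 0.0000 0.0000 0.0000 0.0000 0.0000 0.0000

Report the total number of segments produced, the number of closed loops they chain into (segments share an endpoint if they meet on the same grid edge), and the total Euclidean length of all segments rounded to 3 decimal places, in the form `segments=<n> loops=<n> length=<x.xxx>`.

cell (0,1): code 0100 → (0.826,2.000)–(1.000,1.845)
cell (0,2): code 1100 → (0.206,3.000)–(0.826,2.000)
cell (0,3): code 1100 → (0.148,4.000)–(0.206,3.000)
cell (0,4): code 1100 → (0.555,5.000)–(0.148,4.000)
cell (0,5): code 1000 → (1.000,5.460)–(0.555,5.000)
cell (1,1): code 0110 → (1.000,1.845)–(2.000,1.505)
cell (1,5): code 1001 → (2.000,5.859)–(1.000,5.460)
cell (2,1): code 0110 → (2.000,1.505)–(3.000,1.827)
cell (2,5): code 1001 → (3.000,5.666)–(2.000,5.859)
cell (3,1): code 0010 → (3.000,1.827)–(3.199,2.000)
cell (3,2): code 0011 → (3.199,2.000)–(3.887,3.000)
cell (3,3): code 0111 → (3.887,3.000)–(4.000,3.783)
cell (3,4): code 1011 → (4.000,4.119)–(3.704,5.000)
cell (3,5): code 0001 → (3.704,5.000)–(3.000,5.666)
cell (4,3): code 0010 → (4.000,3.783)–(4.038,4.000)
cell (4,4): code 0001 → (4.038,4.000)–(4.000,4.119)
total: 16 segments, chained into 1 closed loop(s), length Σ = 12.844580

segments=16 loops=1 length=12.845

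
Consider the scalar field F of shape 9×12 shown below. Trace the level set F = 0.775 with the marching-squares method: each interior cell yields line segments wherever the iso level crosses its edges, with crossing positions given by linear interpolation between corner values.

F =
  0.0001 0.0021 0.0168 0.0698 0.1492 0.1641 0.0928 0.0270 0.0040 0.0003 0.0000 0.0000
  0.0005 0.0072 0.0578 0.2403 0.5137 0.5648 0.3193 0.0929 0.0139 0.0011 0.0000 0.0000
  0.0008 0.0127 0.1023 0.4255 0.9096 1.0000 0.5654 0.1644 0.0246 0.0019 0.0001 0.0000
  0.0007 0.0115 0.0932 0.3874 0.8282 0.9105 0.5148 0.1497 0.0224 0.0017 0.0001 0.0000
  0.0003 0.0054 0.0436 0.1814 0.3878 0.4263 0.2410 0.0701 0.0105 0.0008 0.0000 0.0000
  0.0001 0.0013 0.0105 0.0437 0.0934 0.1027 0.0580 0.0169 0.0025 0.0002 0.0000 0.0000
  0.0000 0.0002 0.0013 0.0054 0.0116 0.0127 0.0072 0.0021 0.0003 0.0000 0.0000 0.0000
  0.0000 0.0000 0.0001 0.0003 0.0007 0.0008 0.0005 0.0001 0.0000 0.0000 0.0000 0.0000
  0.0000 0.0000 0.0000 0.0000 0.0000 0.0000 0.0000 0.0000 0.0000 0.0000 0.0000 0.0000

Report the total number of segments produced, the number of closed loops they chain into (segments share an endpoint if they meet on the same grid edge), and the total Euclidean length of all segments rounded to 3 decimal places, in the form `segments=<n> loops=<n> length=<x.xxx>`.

cell (1,3): code 0100 → (1.660,4.000)–(2.000,3.722)
cell (1,4): code 1100 → (1.483,5.000)–(1.660,4.000)
cell (1,5): code 1000 → (2.000,5.518)–(1.483,5.000)
cell (2,3): code 0110 → (2.000,3.722)–(3.000,3.879)
cell (2,5): code 1001 → (3.000,5.342)–(2.000,5.518)
cell (3,3): code 0010 → (3.000,3.879)–(3.121,4.000)
cell (3,4): code 0011 → (3.121,4.000)–(3.280,5.000)
cell (3,5): code 0001 → (3.280,5.000)–(3.000,5.342)
total: 8 segments, chained into 1 closed loop(s), length Σ = 5.839518

segments=8 loops=1 length=5.840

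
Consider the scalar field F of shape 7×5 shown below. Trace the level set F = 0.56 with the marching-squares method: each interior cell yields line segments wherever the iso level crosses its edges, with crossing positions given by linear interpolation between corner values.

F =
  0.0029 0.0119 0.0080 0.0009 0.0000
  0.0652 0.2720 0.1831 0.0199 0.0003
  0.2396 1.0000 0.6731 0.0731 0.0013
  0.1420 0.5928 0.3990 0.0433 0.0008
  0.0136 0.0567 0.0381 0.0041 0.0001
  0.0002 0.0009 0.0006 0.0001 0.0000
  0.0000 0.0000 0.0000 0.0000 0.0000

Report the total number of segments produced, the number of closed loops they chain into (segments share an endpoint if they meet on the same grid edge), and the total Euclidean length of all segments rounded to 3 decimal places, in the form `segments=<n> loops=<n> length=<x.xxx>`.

cell (1,0): code 0100 → (1.396,1.000)–(2.000,0.421)
cell (1,1): code 1100 → (1.769,2.000)–(1.396,1.000)
cell (1,2): code 1000 → (2.000,2.188)–(1.769,2.000)
cell (2,0): code 0110 → (2.000,0.421)–(3.000,0.927)
cell (2,1): code 1011 → (3.000,1.169)–(2.413,2.000)
cell (2,2): code 0001 → (2.413,2.000)–(2.000,2.188)
cell (3,0): code 0010 → (3.000,0.927)–(3.061,1.000)
cell (3,1): code 0001 → (3.061,1.000)–(3.000,1.169)
total: 8 segments, chained into 1 closed loop(s), length Σ = 5.069021

segments=8 loops=1 length=5.069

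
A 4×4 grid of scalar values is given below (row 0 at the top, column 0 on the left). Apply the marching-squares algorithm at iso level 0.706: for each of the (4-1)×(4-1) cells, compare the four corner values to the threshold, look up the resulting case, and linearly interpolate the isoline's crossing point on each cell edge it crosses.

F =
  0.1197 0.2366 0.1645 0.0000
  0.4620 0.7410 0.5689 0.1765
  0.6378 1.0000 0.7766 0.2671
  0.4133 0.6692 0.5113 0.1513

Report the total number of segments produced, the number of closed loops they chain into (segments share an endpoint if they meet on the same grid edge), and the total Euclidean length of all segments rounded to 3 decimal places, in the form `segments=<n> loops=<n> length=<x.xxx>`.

segments=8 loops=1 length=5.654

cell (0,0): code 0100 → (0.931,1.000)–(1.000,0.875)
cell (0,1): code 1000 → (1.000,1.203)–(0.931,1.000)
cell (1,0): code 0110 → (1.000,0.875)–(2.000,0.188)
cell (1,1): code 1101 → (1.660,2.000)–(1.000,1.203)
cell (1,2): code 1000 → (2.000,2.139)–(1.660,2.000)
cell (2,0): code 0010 → (2.000,0.188)–(2.889,1.000)
cell (2,1): code 0011 → (2.889,1.000)–(2.266,2.000)
cell (2,2): code 0001 → (2.266,2.000)–(2.000,2.139)
total: 8 segments, chained into 1 closed loop(s), length Σ = 5.654380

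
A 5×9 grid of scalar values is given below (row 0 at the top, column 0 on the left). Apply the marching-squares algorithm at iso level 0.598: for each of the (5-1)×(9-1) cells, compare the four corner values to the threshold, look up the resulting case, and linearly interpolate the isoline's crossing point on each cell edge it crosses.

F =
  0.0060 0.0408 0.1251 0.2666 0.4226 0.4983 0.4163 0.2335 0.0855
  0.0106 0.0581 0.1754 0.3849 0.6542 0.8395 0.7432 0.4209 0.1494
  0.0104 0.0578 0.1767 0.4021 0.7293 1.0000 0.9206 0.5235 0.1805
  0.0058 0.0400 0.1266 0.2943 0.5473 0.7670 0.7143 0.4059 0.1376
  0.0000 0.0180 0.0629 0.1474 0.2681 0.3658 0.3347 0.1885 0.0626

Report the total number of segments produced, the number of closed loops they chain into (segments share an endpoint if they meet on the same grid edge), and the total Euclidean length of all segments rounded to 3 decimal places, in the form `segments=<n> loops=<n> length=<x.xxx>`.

cell (0,3): code 0100 → (0.757,4.000)–(1.000,3.791)
cell (0,4): code 1100 → (0.292,5.000)–(0.757,4.000)
cell (0,5): code 1100 → (0.556,6.000)–(0.292,5.000)
cell (0,6): code 1000 → (1.000,6.451)–(0.556,6.000)
cell (1,3): code 0110 → (1.000,3.791)–(2.000,3.599)
cell (1,6): code 1001 → (2.000,6.812)–(1.000,6.451)
cell (2,3): code 0010 → (2.000,3.599)–(2.721,4.000)
cell (2,4): code 0111 → (2.721,4.000)–(3.000,4.231)
cell (2,6): code 1001 → (3.000,6.377)–(2.000,6.812)
cell (3,4): code 0010 → (3.000,4.231)–(3.421,5.000)
cell (3,5): code 0011 → (3.421,5.000)–(3.306,6.000)
cell (3,6): code 0001 → (3.306,6.000)–(3.000,6.377)
total: 12 segments, chained into 1 closed loop(s), length Σ = 9.818957

segments=12 loops=1 length=9.819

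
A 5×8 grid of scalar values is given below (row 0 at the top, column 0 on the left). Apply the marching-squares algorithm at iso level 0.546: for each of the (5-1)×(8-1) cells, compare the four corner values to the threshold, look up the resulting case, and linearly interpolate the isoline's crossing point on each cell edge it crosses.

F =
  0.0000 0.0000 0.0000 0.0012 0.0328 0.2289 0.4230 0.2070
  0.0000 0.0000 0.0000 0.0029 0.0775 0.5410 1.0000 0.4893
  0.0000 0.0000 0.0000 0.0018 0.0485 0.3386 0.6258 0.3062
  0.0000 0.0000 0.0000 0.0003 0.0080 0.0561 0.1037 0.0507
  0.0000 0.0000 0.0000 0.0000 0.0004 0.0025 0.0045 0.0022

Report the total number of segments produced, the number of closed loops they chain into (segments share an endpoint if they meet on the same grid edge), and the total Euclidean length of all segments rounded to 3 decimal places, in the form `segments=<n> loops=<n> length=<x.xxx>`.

cell (0,5): code 0100 → (0.213,6.000)–(1.000,5.011)
cell (0,6): code 1000 → (1.000,6.889)–(0.213,6.000)
cell (1,5): code 0110 → (1.000,5.011)–(2.000,5.722)
cell (1,6): code 1001 → (2.000,6.250)–(1.000,6.889)
cell (2,5): code 0010 → (2.000,5.722)–(2.153,6.000)
cell (2,6): code 0001 → (2.153,6.000)–(2.000,6.250)
total: 6 segments, chained into 1 closed loop(s), length Σ = 5.474966

segments=6 loops=1 length=5.475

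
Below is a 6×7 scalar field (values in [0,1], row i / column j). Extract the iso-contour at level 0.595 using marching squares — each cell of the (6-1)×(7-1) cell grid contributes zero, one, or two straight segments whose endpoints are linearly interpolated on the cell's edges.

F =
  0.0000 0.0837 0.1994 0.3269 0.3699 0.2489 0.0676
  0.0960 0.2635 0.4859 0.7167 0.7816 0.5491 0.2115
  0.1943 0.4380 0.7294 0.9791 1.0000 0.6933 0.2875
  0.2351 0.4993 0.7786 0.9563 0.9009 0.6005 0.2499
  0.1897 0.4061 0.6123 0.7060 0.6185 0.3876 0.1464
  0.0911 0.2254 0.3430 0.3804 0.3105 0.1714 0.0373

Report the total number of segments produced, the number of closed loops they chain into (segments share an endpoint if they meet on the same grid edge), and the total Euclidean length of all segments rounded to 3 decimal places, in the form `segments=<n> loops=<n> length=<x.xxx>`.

cell (0,2): code 0100 → (0.688,3.000)–(1.000,2.473)
cell (0,3): code 1100 → (0.547,4.000)–(0.688,3.000)
cell (0,4): code 1000 → (1.000,4.803)–(0.547,4.000)
cell (1,1): code 0100 → (1.448,2.000)–(2.000,1.539)
cell (1,2): code 1110 → (1.000,2.473)–(1.448,2.000)
cell (1,4): code 1101 → (1.318,5.000)–(1.000,4.803)
cell (1,5): code 1000 → (2.000,5.242)–(1.318,5.000)
cell (2,1): code 0110 → (2.000,1.539)–(3.000,1.343)
cell (2,5): code 1001 → (3.000,5.016)–(2.000,5.242)
cell (3,1): code 0110 → (3.000,1.343)–(4.000,1.916)
cell (3,4): code 1011 → (4.000,4.102)–(3.026,5.000)
cell (3,5): code 0001 → (3.026,5.000)–(3.000,5.016)
cell (4,1): code 0010 → (4.000,1.916)–(4.064,2.000)
cell (4,2): code 0011 → (4.064,2.000)–(4.341,3.000)
cell (4,3): code 0011 → (4.341,3.000)–(4.076,4.000)
cell (4,4): code 0001 → (4.076,4.000)–(4.000,4.102)
total: 16 segments, chained into 1 closed loop(s), length Σ = 11.870311

segments=16 loops=1 length=11.870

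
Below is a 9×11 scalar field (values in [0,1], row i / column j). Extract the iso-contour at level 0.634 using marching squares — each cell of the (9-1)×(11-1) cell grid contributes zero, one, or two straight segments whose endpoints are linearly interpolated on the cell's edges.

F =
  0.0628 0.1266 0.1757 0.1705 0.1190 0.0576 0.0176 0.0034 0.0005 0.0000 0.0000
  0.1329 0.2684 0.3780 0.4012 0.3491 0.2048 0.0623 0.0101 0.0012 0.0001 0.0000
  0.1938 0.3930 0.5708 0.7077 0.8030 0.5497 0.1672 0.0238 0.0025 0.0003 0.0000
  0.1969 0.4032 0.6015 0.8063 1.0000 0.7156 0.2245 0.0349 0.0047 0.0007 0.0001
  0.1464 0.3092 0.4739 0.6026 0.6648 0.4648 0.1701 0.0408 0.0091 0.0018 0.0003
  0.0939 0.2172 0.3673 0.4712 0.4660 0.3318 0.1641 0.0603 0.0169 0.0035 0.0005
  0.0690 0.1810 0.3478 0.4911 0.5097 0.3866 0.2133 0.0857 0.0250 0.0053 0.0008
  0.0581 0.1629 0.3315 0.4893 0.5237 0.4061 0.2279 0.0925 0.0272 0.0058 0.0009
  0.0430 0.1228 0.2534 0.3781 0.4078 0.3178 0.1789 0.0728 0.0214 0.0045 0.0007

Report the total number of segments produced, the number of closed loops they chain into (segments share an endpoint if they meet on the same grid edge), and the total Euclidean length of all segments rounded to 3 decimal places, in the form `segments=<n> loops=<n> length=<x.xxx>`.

segments=12 loops=1 length=8.439

cell (1,2): code 0100 → (1.760,3.000)–(2.000,2.462)
cell (1,3): code 1100 → (1.628,4.000)–(1.760,3.000)
cell (1,4): code 1000 → (2.000,4.667)–(1.628,4.000)
cell (2,2): code 0110 → (2.000,2.462)–(3.000,2.159)
cell (2,4): code 1101 → (2.508,5.000)–(2.000,4.667)
cell (2,5): code 1000 → (3.000,5.166)–(2.508,5.000)
cell (3,2): code 0010 → (3.000,2.159)–(3.846,3.000)
cell (3,3): code 0111 → (3.846,3.000)–(4.000,3.505)
cell (3,4): code 1011 → (4.000,4.154)–(3.325,5.000)
cell (3,5): code 0001 → (3.325,5.000)–(3.000,5.166)
cell (4,3): code 0010 → (4.000,3.505)–(4.155,4.000)
cell (4,4): code 0001 → (4.155,4.000)–(4.000,4.154)
total: 12 segments, chained into 1 closed loop(s), length Σ = 8.439325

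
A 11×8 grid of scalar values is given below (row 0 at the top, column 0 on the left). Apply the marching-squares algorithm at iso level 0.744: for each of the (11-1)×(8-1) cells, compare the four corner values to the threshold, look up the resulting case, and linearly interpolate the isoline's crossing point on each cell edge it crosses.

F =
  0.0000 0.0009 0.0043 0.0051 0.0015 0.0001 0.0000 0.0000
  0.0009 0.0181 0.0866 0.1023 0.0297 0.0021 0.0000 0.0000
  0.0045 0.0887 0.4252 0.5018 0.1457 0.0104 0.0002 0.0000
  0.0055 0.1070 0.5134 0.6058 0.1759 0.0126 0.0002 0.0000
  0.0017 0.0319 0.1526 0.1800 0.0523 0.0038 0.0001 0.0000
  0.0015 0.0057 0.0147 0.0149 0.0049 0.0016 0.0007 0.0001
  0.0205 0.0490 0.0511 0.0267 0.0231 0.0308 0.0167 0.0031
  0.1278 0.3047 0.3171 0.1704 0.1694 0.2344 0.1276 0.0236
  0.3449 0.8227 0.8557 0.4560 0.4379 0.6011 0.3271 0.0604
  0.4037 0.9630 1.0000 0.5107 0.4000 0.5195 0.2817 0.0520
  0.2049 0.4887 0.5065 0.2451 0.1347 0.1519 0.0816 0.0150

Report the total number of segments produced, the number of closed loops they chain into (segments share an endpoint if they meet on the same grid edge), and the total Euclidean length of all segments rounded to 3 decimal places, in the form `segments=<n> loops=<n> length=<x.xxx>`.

cell (7,0): code 0100 → (7.848,1.000)–(8.000,0.835)
cell (7,1): code 1100 → (7.793,2.000)–(7.848,1.000)
cell (7,2): code 1000 → (8.000,2.279)–(7.793,2.000)
cell (8,0): code 0110 → (8.000,0.835)–(9.000,0.608)
cell (8,2): code 1001 → (9.000,2.523)–(8.000,2.279)
cell (9,0): code 0010 → (9.000,0.608)–(9.462,1.000)
cell (9,1): code 0011 → (9.462,1.000)–(9.519,2.000)
cell (9,2): code 0001 → (9.519,2.000)–(9.000,2.523)
total: 8 segments, chained into 1 closed loop(s), length Σ = 5.972108

segments=8 loops=1 length=5.972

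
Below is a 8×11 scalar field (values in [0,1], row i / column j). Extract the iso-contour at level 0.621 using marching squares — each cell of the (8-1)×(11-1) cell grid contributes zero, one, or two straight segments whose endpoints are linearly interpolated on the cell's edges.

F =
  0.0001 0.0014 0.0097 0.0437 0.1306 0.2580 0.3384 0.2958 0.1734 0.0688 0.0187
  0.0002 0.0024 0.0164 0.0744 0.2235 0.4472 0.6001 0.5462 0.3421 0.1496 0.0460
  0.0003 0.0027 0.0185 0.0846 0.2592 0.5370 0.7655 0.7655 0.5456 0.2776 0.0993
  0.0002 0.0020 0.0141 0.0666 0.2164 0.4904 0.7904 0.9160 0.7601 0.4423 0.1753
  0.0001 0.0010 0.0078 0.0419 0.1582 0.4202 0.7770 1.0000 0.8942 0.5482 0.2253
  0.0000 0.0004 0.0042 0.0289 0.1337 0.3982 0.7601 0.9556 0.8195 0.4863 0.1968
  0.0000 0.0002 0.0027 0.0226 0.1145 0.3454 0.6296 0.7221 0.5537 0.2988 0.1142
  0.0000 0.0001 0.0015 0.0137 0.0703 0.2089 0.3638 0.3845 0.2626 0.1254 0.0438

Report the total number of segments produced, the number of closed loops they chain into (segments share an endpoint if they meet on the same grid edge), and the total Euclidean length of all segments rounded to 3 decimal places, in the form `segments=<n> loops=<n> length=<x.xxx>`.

segments=16 loops=1 length=13.635

cell (1,5): code 0100 → (1.126,6.000)–(2.000,5.368)
cell (1,6): code 1100 → (1.341,7.000)–(1.126,6.000)
cell (1,7): code 1000 → (2.000,7.657)–(1.341,7.000)
cell (2,5): code 0110 → (2.000,5.368)–(3.000,5.435)
cell (2,7): code 1101 → (2.352,8.000)–(2.000,7.657)
cell (2,8): code 1000 → (3.000,8.438)–(2.352,8.000)
cell (3,5): code 0110 → (3.000,5.435)–(4.000,5.563)
cell (3,8): code 1001 → (4.000,8.790)–(3.000,8.438)
cell (4,5): code 0110 → (4.000,5.563)–(5.000,5.616)
cell (4,8): code 1001 → (5.000,8.596)–(4.000,8.790)
cell (5,5): code 0110 → (5.000,5.616)–(6.000,5.970)
cell (5,7): code 1011 → (6.000,7.600)–(5.747,8.000)
cell (5,8): code 0001 → (5.747,8.000)–(5.000,8.596)
cell (6,5): code 0010 → (6.000,5.970)–(6.032,6.000)
cell (6,6): code 0011 → (6.032,6.000)–(6.299,7.000)
cell (6,7): code 0001 → (6.299,7.000)–(6.000,7.600)
total: 16 segments, chained into 1 closed loop(s), length Σ = 13.635310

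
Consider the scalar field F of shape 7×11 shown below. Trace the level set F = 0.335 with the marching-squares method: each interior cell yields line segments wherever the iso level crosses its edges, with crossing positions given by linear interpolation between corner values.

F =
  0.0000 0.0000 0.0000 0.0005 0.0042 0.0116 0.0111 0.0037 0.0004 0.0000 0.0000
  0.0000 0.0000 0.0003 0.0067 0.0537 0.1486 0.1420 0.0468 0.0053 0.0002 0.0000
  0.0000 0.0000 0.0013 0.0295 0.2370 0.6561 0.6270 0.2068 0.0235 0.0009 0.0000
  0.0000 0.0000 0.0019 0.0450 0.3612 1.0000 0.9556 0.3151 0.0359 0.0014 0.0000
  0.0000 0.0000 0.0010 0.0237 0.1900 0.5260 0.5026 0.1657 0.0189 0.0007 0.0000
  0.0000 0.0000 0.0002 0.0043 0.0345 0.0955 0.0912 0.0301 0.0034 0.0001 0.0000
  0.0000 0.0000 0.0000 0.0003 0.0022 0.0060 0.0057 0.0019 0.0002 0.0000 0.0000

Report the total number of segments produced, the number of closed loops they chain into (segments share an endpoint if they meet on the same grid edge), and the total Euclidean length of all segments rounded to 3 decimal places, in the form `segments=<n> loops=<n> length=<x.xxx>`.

cell (1,4): code 0100 → (1.367,5.000)–(2.000,4.234)
cell (1,5): code 1100 → (1.398,6.000)–(1.367,5.000)
cell (1,6): code 1000 → (2.000,6.695)–(1.398,6.000)
cell (2,3): code 0100 → (2.789,4.000)–(3.000,3.917)
cell (2,4): code 1110 → (2.000,4.234)–(2.789,4.000)
cell (2,6): code 1001 → (3.000,6.969)–(2.000,6.695)
cell (3,3): code 0010 → (3.000,3.917)–(3.153,4.000)
cell (3,4): code 0111 → (3.153,4.000)–(4.000,4.432)
cell (3,6): code 1001 → (4.000,6.497)–(3.000,6.969)
cell (4,4): code 0010 → (4.000,4.432)–(4.444,5.000)
cell (4,5): code 0011 → (4.444,5.000)–(4.407,6.000)
cell (4,6): code 0001 → (4.407,6.000)–(4.000,6.497)
total: 12 segments, chained into 1 closed loop(s), length Σ = 9.594946

segments=12 loops=1 length=9.595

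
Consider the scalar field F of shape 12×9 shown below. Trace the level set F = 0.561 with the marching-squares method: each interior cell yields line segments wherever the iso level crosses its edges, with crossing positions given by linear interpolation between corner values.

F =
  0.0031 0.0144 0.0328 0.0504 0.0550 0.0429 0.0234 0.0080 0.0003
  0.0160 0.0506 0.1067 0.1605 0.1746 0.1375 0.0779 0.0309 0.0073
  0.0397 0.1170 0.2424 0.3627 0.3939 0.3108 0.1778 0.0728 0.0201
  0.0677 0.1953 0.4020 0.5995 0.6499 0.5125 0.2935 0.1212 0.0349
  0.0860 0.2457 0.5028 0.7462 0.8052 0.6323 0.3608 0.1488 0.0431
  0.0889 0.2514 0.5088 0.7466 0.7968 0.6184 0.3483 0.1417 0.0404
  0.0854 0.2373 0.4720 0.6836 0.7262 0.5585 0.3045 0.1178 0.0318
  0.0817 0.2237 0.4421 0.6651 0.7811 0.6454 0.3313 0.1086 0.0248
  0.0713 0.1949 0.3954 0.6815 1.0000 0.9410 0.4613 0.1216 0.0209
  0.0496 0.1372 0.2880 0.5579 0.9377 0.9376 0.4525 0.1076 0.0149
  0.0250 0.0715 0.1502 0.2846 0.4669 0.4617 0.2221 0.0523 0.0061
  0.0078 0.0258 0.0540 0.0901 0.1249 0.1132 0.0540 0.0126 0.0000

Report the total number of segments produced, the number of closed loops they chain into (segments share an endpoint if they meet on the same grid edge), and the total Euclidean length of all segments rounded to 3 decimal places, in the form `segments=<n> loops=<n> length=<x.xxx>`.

segments=22 loops=1 length=18.037

cell (2,2): code 0100 → (2.837,3.000)–(3.000,2.805)
cell (2,3): code 1100 → (2.653,4.000)–(2.837,3.000)
cell (2,4): code 1000 → (3.000,4.647)–(2.653,4.000)
cell (3,2): code 0110 → (3.000,2.805)–(4.000,2.239)
cell (3,4): code 1101 → (3.405,5.000)–(3.000,4.647)
cell (3,5): code 1000 → (4.000,5.263)–(3.405,5.000)
cell (4,2): code 0110 → (4.000,2.239)–(5.000,2.220)
cell (4,5): code 1001 → (5.000,5.213)–(4.000,5.263)
cell (5,2): code 0110 → (5.000,2.220)–(6.000,2.421)
cell (5,4): code 1011 → (6.000,4.985)–(5.958,5.000)
cell (5,5): code 0001 → (5.958,5.000)–(5.000,5.213)
cell (6,2): code 0110 → (6.000,2.421)–(7.000,2.533)
cell (6,4): code 1101 → (6.029,5.000)–(6.000,4.985)
cell (6,5): code 1000 → (7.000,5.269)–(6.029,5.000)
cell (7,2): code 0110 → (7.000,2.533)–(8.000,2.579)
cell (7,5): code 1001 → (8.000,5.792)–(7.000,5.269)
cell (8,2): code 0010 → (8.000,2.579)–(8.975,3.000)
cell (8,3): code 0111 → (8.975,3.000)–(9.000,3.008)
cell (8,5): code 1001 → (9.000,5.776)–(8.000,5.792)
cell (9,3): code 0010 → (9.000,3.008)–(9.800,4.000)
cell (9,4): code 0011 → (9.800,4.000)–(9.791,5.000)
cell (9,5): code 0001 → (9.791,5.000)–(9.000,5.776)
total: 22 segments, chained into 1 closed loop(s), length Σ = 18.036730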